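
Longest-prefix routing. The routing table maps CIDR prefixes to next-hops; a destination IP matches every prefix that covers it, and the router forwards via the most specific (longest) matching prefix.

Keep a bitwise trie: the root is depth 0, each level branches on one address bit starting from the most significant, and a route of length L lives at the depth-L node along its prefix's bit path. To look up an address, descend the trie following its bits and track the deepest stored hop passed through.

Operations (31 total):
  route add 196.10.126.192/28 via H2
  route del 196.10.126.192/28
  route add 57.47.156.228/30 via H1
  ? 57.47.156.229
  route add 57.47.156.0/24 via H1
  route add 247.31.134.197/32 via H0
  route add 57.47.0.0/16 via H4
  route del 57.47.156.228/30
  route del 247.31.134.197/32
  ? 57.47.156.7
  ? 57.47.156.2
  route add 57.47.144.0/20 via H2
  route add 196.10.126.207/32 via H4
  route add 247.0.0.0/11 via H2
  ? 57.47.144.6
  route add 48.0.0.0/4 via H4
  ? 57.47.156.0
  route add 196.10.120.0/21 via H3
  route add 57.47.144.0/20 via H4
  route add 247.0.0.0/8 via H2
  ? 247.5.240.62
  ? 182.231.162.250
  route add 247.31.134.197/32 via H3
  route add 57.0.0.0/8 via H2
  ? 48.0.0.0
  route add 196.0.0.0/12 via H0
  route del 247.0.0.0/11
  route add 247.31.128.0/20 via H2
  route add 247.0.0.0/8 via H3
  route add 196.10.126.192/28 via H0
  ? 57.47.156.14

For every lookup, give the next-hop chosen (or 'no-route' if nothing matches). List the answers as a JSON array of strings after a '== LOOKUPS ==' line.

Trace:
  add 196.10.126.192/28 -> H2 at depth 28
  - 196.10.126.192/28 clear@28
  add 57.47.156.228/30 -> H1 at depth 30
  Q 57.47.156.229: descend 001110010010111110011100111001 ; hops seen [H1] ; pick H1
  add 57.47.156.0/24 -> H1 at depth 24
  add 247.31.134.197/32 -> H0 at depth 32
  add 57.47.0.0/16 -> H4 at depth 16
  - 57.47.156.228/30 clear@30
  - 247.31.134.197/32 clear@32
  Q 57.47.156.7: descend 001110010010111110011100 ; hops seen [H4,H1] ; pick H1
  Q 57.47.156.2: descend 001110010010111110011100 ; hops seen [H4,H1] ; pick H1
  add 57.47.144.0/20 -> H2 at depth 20
  add 196.10.126.207/32 -> H4 at depth 32
  add 247.0.0.0/11 -> H2 at depth 11
  Q 57.47.144.6: descend 00111001001011111001 ; hops seen [H4,H2] ; pick H2
  add 48.0.0.0/4 -> H4 at depth 4
  Q 57.47.156.0: descend 001110010010111110011100 ; hops seen [H4,H4,H2,H1] ; pick H1
  add 196.10.120.0/21 -> H3 at depth 21
  add 57.47.144.0/20 -> H4 at depth 20
  add 247.0.0.0/8 -> H2 at depth 8
  Q 247.5.240.62: descend 11110111000 ; hops seen [H2,H2] ; pick H2
  Q 182.231.162.250: descend 1 ; hops seen [∅] ; pick no-route
  add 247.31.134.197/32 -> H3 at depth 32
  add 57.0.0.0/8 -> H2 at depth 8
  Q 48.0.0.0: descend 0011 ; hops seen [H4] ; pick H4
  add 196.0.0.0/12 -> H0 at depth 12
  - 247.0.0.0/11 clear@11
  add 247.31.128.0/20 -> H2 at depth 20
  add 247.0.0.0/8 -> H3 at depth 8
  add 196.10.126.192/28 -> H0 at depth 28
  Q 57.47.156.14: descend 001110010010111110011100 ; hops seen [H4,H2,H4,H4,H1] ; pick H1

== LOOKUPS ==
["H1","H1","H1","H2","H1","H2","no-route","H4","H1"]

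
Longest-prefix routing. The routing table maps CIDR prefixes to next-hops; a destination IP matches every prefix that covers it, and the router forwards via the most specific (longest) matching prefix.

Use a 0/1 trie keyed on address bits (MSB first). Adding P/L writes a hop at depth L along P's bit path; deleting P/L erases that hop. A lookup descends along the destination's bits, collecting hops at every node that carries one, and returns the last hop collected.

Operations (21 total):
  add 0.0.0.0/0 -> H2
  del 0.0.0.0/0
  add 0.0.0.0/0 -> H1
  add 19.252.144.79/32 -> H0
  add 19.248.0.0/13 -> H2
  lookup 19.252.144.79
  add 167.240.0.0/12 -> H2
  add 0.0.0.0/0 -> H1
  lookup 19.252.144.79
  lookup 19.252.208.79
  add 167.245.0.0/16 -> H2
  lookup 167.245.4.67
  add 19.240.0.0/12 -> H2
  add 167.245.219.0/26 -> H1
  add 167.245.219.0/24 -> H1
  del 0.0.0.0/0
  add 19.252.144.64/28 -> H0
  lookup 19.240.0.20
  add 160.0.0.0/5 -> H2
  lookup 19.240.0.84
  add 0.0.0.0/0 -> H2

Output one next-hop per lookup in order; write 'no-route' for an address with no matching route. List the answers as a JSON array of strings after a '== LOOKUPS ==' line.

Process each operation:
  add 0.0.0.0/0 -> H2 at depth 0
  del 0.0.0.0/0 (clear depth 0)
  add 0.0.0.0/0 -> H1 at depth 0
  add 19.252.144.79/32 -> H0 at depth 32
  add 19.248.0.0/13 -> H2 at depth 13
  lookup 19.252.144.79: bits 00010011111111001001000001001111 walk d0:H1→d1:-→d2:-→d3:-→d4:-→d5:-→d6:-→d7:-→d8:-→d9:-→d10:-→d11:-→d12:-→d13:H2→d14:-→d15:-→d16:-→d17:-→d18:-→d19:-→d20:-→d21:-→d22:-→d23:-→d24:-→d25:-→d26:-→d27:-→d28:-→d29:-→d30:-→d31:-→d32:H0 -> H0
  add 167.240.0.0/12 -> H2 at depth 12
  add 0.0.0.0/0 -> H1 at depth 0
  lookup 19.252.144.79: bits 00010011111111001001000001001111 walk d0:H1→d1:-→d2:-→d3:-→d4:-→d5:-→d6:-→d7:-→d8:-→d9:-→d10:-→d11:-→d12:-→d13:H2→d14:-→d15:-→d16:-→d17:-→d18:-→d19:-→d20:-→d21:-→d22:-→d23:-→d24:-→d25:-→d26:-→d27:-→d28:-→d29:-→d30:-→d31:-→d32:H0 -> H0
  lookup 19.252.208.79: bits 00010011111111001 walk d0:H1→d1:-→d2:-→d3:-→d4:-→d5:-→d6:-→d7:-→d8:-→d9:-→d10:-→d11:-→d12:-→d13:H2→d14:-→d15:-→d16:-→d17:- -> H2
  add 167.245.0.0/16 -> H2 at depth 16
  lookup 167.245.4.67: bits 1010011111110101 walk d0:H1→d1:-→d2:-→d3:-→d4:-→d5:-→d6:-→d7:-→d8:-→d9:-→d10:-→d11:-→d12:H2→d13:-→d14:-→d15:-→d16:H2 -> H2
  add 19.240.0.0/12 -> H2 at depth 12
  add 167.245.219.0/26 -> H1 at depth 26
  add 167.245.219.0/24 -> H1 at depth 24
  del 0.0.0.0/0 (clear depth 0)
  add 19.252.144.64/28 -> H0 at depth 28
  lookup 19.240.0.20: bits 000100111111 walk d0:-→d1:-→d2:-→d3:-→d4:-→d5:-→d6:-→d7:-→d8:-→d9:-→d10:-→d11:-→d12:H2 -> H2
  add 160.0.0.0/5 -> H2 at depth 5
  lookup 19.240.0.84: bits 000100111111 walk d0:-→d1:-→d2:-→d3:-→d4:-→d5:-→d6:-→d7:-→d8:-→d9:-→d10:-→d11:-→d12:H2 -> H2
  add 0.0.0.0/0 -> H2 at depth 0

== LOOKUPS ==
["H0","H0","H2","H2","H2","H2"]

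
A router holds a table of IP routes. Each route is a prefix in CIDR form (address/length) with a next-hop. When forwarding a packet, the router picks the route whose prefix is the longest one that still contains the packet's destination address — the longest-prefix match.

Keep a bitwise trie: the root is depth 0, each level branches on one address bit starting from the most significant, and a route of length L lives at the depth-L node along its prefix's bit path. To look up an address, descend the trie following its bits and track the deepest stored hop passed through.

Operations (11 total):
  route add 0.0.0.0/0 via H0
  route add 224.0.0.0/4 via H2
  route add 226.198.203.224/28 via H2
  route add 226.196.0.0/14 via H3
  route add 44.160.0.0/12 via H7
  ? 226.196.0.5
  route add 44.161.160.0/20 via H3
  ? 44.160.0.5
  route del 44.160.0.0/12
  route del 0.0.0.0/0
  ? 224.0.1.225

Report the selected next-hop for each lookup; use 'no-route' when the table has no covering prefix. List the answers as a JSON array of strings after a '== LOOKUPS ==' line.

Process each operation:
  add 0.0.0.0/0 -> H0 at depth 0
  add 224.0.0.0/4 -> H2 at depth 4
  add 226.198.203.224/28 -> H2 at depth 28
  add 226.196.0.0/14 -> H3 at depth 14
  add 44.160.0.0/12 -> H7 at depth 12
  ? 226.196.0.5  path d0:H0→d1:-→d2:-→d3:-→d4:H2→d5:-→d6:-→d7:-→d8:-→d9:-→d10:-→d11:-→d12:-→d13:-→d14:H3  best=H3
  add 44.161.160.0/20 -> H3 at depth 20
  ? 44.160.0.5  path d0:H0→d1:-→d2:-→d3:-→d4:-→d5:-→d6:-→d7:-→d8:-→d9:-→d10:-→d11:-→d12:H7→d13:-→d14:-→d15:-  best=H7
  - 44.160.0.0/12 clear@12
  - 0.0.0.0/0 clear@0
  ? 224.0.1.225  path d0:-→d1:-→d2:-→d3:-→d4:H2→d5:-→d6:-  best=H2

== LOOKUPS ==
["H3","H7","H2"]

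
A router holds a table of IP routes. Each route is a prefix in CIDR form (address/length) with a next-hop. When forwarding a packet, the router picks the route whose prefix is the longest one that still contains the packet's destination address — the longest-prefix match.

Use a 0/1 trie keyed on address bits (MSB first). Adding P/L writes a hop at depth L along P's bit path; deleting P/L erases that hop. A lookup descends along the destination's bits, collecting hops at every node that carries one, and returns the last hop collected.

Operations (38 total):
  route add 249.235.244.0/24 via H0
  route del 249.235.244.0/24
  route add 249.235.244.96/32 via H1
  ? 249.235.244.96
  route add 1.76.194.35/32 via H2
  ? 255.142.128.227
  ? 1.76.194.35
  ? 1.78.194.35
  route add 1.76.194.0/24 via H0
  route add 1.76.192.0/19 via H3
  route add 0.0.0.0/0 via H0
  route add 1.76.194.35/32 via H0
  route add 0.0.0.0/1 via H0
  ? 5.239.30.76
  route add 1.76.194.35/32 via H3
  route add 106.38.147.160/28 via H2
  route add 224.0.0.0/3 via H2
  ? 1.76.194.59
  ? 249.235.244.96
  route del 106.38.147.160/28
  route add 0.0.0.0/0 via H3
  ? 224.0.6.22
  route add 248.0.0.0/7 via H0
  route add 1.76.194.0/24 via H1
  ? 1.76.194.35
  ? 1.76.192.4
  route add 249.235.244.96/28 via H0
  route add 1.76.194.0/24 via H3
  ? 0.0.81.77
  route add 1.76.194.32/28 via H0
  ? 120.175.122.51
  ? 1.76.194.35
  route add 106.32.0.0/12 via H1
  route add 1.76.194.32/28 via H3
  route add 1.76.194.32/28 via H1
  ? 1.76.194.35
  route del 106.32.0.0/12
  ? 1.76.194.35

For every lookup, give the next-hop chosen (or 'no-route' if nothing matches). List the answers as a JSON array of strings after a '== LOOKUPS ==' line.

Process each operation:
  add 249.235.244.0/24 -> H0 at depth 24
  del 249.235.244.0/24 (clear depth 24)
  add 249.235.244.96/32 -> H1 at depth 32
  lookup 249.235.244.96: bits 11111001111010111111010001100000 walk d0:-→d1:-→d2:-→d3:-→d4:-→d5:-→d6:-→d7:-→d8:-→d9:-→d10:-→d11:-→d12:-→d13:-→d14:-→d15:-→d16:-→d17:-→d18:-→d19:-→d20:-→d21:-→d22:-→d23:-→d24:-→d25:-→d26:-→d27:-→d28:-→d29:-→d30:-→d31:-→d32:H1 -> H1
  add 1.76.194.35/32 -> H2 at depth 32
  lookup 255.142.128.227: bits 11111 walk d0:-→d1:-→d2:-→d3:-→d4:-→d5:- -> no-route
  lookup 1.76.194.35: bits 00000001010011001100001000100011 walk d0:-→d1:-→d2:-→d3:-→d4:-→d5:-→d6:-→d7:-→d8:-→d9:-→d10:-→d11:-→d12:-→d13:-→d14:-→d15:-→d16:-→d17:-→d18:-→d19:-→d20:-→d21:-→d22:-→d23:-→d24:-→d25:-→d26:-→d27:-→d28:-→d29:-→d30:-→d31:-→d32:H2 -> H2
  lookup 1.78.194.35: bits 00000001010011 walk d0:-→d1:-→d2:-→d3:-→d4:-→d5:-→d6:-→d7:-→d8:-→d9:-→d10:-→d11:-→d12:-→d13:-→d14:- -> no-route
  add 1.76.194.0/24 -> H0 at depth 24
  add 1.76.192.0/19 -> H3 at depth 19
  add 0.0.0.0/0 -> H0 at depth 0
  add 1.76.194.35/32 -> H0 at depth 32
  add 0.0.0.0/1 -> H0 at depth 1
  lookup 5.239.30.76: bits 00000 walk d0:H0→d1:H0→d2:-→d3:-→d4:-→d5:- -> H0
  add 1.76.194.35/32 -> H3 at depth 32
  add 106.38.147.160/28 -> H2 at depth 28
  add 224.0.0.0/3 -> H2 at depth 3
  lookup 1.76.194.59: bits 000000010100110011000010001 walk d0:H0→d1:H0→d2:-→d3:-→d4:-→d5:-→d6:-→d7:-→d8:-→d9:-→d10:-→d11:-→d12:-→d13:-→d14:-→d15:-→d16:-→d17:-→d18:-→d19:H3→d20:-→d21:-→d22:-→d23:-→d24:H0→d25:-→d26:-→d27:- -> H0
  lookup 249.235.244.96: bits 11111001111010111111010001100000 walk d0:H0→d1:-→d2:-→d3:H2→d4:-→d5:-→d6:-→d7:-→d8:-→d9:-→d10:-→d11:-→d12:-→d13:-→d14:-→d15:-→d16:-→d17:-→d18:-→d19:-→d20:-→d21:-→d22:-→d23:-→d24:-→d25:-→d26:-→d27:-→d28:-→d29:-→d30:-→d31:-→d32:H1 -> H1
  del 106.38.147.160/28 (clear depth 28)
  add 0.0.0.0/0 -> H3 at depth 0
  lookup 224.0.6.22: bits 111 walk d0:H3→d1:-→d2:-→d3:H2 -> H2
  add 248.0.0.0/7 -> H0 at depth 7
  add 1.76.194.0/24 -> H1 at depth 24
  lookup 1.76.194.35: bits 00000001010011001100001000100011 walk d0:H3→d1:H0→d2:-→d3:-→d4:-→d5:-→d6:-→d7:-→d8:-→d9:-→d10:-→d11:-→d12:-→d13:-→d14:-→d15:-→d16:-→d17:-→d18:-→d19:H3→d20:-→d21:-→d22:-→d23:-→d24:H1→d25:-→d26:-→d27:-→d28:-→d29:-→d30:-→d31:-→d32:H3 -> H3
  lookup 1.76.192.4: bits 0000000101001100110000 walk d0:H3→d1:H0→d2:-→d3:-→d4:-→d5:-→d6:-→d7:-→d8:-→d9:-→d10:-→d11:-→d12:-→d13:-→d14:-→d15:-→d16:-→d17:-→d18:-→d19:H3→d20:-→d21:-→d22:- -> H3
  add 249.235.244.96/28 -> H0 at depth 28
  add 1.76.194.0/24 -> H3 at depth 24
  lookup 0.0.81.77: bits 0000000 walk d0:H3→d1:H0→d2:-→d3:-→d4:-→d5:-→d6:-→d7:- -> H0
  add 1.76.194.32/28 -> H0 at depth 28
  lookup 120.175.122.51: bits 011 walk d0:H3→d1:H0→d2:-→d3:- -> H0
  lookup 1.76.194.35: bits 00000001010011001100001000100011 walk d0:H3→d1:H0→d2:-→d3:-→d4:-→d5:-→d6:-→d7:-→d8:-→d9:-→d10:-→d11:-→d12:-→d13:-→d14:-→d15:-→d16:-→d17:-→d18:-→d19:H3→d20:-→d21:-→d22:-→d23:-→d24:H3→d25:-→d26:-→d27:-→d28:H0→d29:-→d30:-→d31:-→d32:H3 -> H3
  add 106.32.0.0/12 -> H1 at depth 12
  add 1.76.194.32/28 -> H3 at depth 28
  add 1.76.194.32/28 -> H1 at depth 28
  lookup 1.76.194.35: bits 00000001010011001100001000100011 walk d0:H3→d1:H0→d2:-→d3:-→d4:-→d5:-→d6:-→d7:-→d8:-→d9:-→d10:-→d11:-→d12:-→d13:-→d14:-→d15:-→d16:-→d17:-→d18:-→d19:H3→d20:-→d21:-→d22:-→d23:-→d24:H3→d25:-→d26:-→d27:-→d28:H1→d29:-→d30:-→d31:-→d32:H3 -> H3
  del 106.32.0.0/12 (clear depth 12)
  lookup 1.76.194.35: bits 00000001010011001100001000100011 walk d0:H3→d1:H0→d2:-→d3:-→d4:-→d5:-→d6:-→d7:-→d8:-→d9:-→d10:-→d11:-→d12:-→d13:-→d14:-→d15:-→d16:-→d17:-→d18:-→d19:H3→d20:-→d21:-→d22:-→d23:-→d24:H3→d25:-→d26:-→d27:-→d28:H1→d29:-→d30:-→d31:-→d32:H3 -> H3

== LOOKUPS ==
["H1","no-route","H2","no-route","H0","H0","H1","H2","H3","H3","H0","H0","H3","H3","H3"]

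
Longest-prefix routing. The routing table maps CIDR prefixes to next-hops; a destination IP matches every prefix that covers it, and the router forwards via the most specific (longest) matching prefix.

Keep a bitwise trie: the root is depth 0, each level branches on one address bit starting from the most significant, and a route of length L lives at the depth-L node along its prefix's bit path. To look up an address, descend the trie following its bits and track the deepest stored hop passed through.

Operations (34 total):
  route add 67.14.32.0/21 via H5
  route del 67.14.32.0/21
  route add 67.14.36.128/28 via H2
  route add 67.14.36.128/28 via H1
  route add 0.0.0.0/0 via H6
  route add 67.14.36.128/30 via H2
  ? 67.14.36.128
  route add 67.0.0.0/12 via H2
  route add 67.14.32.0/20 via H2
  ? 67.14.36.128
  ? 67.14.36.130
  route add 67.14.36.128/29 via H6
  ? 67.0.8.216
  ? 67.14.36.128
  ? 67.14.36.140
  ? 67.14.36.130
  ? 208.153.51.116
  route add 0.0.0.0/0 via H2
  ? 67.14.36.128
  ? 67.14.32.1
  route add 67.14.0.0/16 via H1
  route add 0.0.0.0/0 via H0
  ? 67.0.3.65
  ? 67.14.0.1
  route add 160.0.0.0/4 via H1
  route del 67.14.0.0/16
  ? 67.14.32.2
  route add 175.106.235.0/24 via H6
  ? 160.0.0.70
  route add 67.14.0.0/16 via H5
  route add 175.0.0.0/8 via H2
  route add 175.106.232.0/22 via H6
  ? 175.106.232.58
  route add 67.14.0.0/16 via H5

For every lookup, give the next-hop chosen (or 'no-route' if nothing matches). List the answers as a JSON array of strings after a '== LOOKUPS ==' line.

Process each operation:
  add 67.14.32.0/21 -> H5 at depth 21
  del 67.14.32.0/21 (clear depth 21)
  add 67.14.36.128/28 -> H2 at depth 28
  add 67.14.36.128/28 -> H1 at depth 28
  add 0.0.0.0/0 -> H6 at depth 0
  add 67.14.36.128/30 -> H2 at depth 30
  ? 67.14.36.128  path d0:H6→d1:-→d2:-→d3:-→d4:-→d5:-→d6:-→d7:-→d8:-→d9:-→d10:-→d11:-→d12:-→d13:-→d14:-→d15:-→d16:-→d17:-→d18:-→d19:-→d20:-→d21:-→d22:-→d23:-→d24:-→d25:-→d26:-→d27:-→d28:H1→d29:-→d30:H2  best=H2
  add 67.0.0.0/12 -> H2 at depth 12
  add 67.14.32.0/20 -> H2 at depth 20
  ? 67.14.36.128  path d0:H6→d1:-→d2:-→d3:-→d4:-→d5:-→d6:-→d7:-→d8:-→d9:-→d10:-→d11:-→d12:H2→d13:-→d14:-→d15:-→d16:-→d17:-→d18:-→d19:-→d20:H2→d21:-→d22:-→d23:-→d24:-→d25:-→d26:-→d27:-→d28:H1→d29:-→d30:H2  best=H2
  ? 67.14.36.130  path d0:H6→d1:-→d2:-→d3:-→d4:-→d5:-→d6:-→d7:-→d8:-→d9:-→d10:-→d11:-→d12:H2→d13:-→d14:-→d15:-→d16:-→d17:-→d18:-→d19:-→d20:H2→d21:-→d22:-→d23:-→d24:-→d25:-→d26:-→d27:-→d28:H1→d29:-→d30:H2  best=H2
  add 67.14.36.128/29 -> H6 at depth 29
  ? 67.0.8.216  path d0:H6→d1:-→d2:-→d3:-→d4:-→d5:-→d6:-→d7:-→d8:-→d9:-→d10:-→d11:-→d12:H2  best=H2
  ? 67.14.36.128  path d0:H6→d1:-→d2:-→d3:-→d4:-→d5:-→d6:-→d7:-→d8:-→d9:-→d10:-→d11:-→d12:H2→d13:-→d14:-→d15:-→d16:-→d17:-→d18:-→d19:-→d20:H2→d21:-→d22:-→d23:-→d24:-→d25:-→d26:-→d27:-→d28:H1→d29:H6→d30:H2  best=H2
  ? 67.14.36.140  path d0:H6→d1:-→d2:-→d3:-→d4:-→d5:-→d6:-→d7:-→d8:-→d9:-→d10:-→d11:-→d12:H2→d13:-→d14:-→d15:-→d16:-→d17:-→d18:-→d19:-→d20:H2→d21:-→d22:-→d23:-→d24:-→d25:-→d26:-→d27:-→d28:H1  best=H1
  ? 67.14.36.130  path d0:H6→d1:-→d2:-→d3:-→d4:-→d5:-→d6:-→d7:-→d8:-→d9:-→d10:-→d11:-→d12:H2→d13:-→d14:-→d15:-→d16:-→d17:-→d18:-→d19:-→d20:H2→d21:-→d22:-→d23:-→d24:-→d25:-→d26:-→d27:-→d28:H1→d29:H6→d30:H2  best=H2
  ? 208.153.51.116  path d0:H6  best=H6
  add 0.0.0.0/0 -> H2 at depth 0
  ? 67.14.36.128  path d0:H2→d1:-→d2:-→d3:-→d4:-→d5:-→d6:-→d7:-→d8:-→d9:-→d10:-→d11:-→d12:H2→d13:-→d14:-→d15:-→d16:-→d17:-→d18:-→d19:-→d20:H2→d21:-→d22:-→d23:-→d24:-→d25:-→d26:-→d27:-→d28:H1→d29:H6→d30:H2  best=H2
  ? 67.14.32.1  path d0:H2→d1:-→d2:-→d3:-→d4:-→d5:-→d6:-→d7:-→d8:-→d9:-→d10:-→d11:-→d12:H2→d13:-→d14:-→d15:-→d16:-→d17:-→d18:-→d19:-→d20:H2→d21:-  best=H2
  add 67.14.0.0/16 -> H1 at depth 16
  add 0.0.0.0/0 -> H0 at depth 0
  ? 67.0.3.65  path d0:H0→d1:-→d2:-→d3:-→d4:-→d5:-→d6:-→d7:-→d8:-→d9:-→d10:-→d11:-→d12:H2  best=H2
  ? 67.14.0.1  path d0:H0→d1:-→d2:-→d3:-→d4:-→d5:-→d6:-→d7:-→d8:-→d9:-→d10:-→d11:-→d12:H2→d13:-→d14:-→d15:-→d16:H1→d17:-→d18:-  best=H1
  add 160.0.0.0/4 -> H1 at depth 4
  del 67.14.0.0/16 (clear depth 16)
  ? 67.14.32.2  path d0:H0→d1:-→d2:-→d3:-→d4:-→d5:-→d6:-→d7:-→d8:-→d9:-→d10:-→d11:-→d12:H2→d13:-→d14:-→d15:-→d16:-→d17:-→d18:-→d19:-→d20:H2→d21:-  best=H2
  add 175.106.235.0/24 -> H6 at depth 24
  ? 160.0.0.70  path d0:H0→d1:-→d2:-→d3:-→d4:H1  best=H1
  add 67.14.0.0/16 -> H5 at depth 16
  add 175.0.0.0/8 -> H2 at depth 8
  add 175.106.232.0/22 -> H6 at depth 22
  ? 175.106.232.58  path d0:H0→d1:-→d2:-→d3:-→d4:H1→d5:-→d6:-→d7:-→d8:H2→d9:-→d10:-→d11:-→d12:-→d13:-→d14:-→d15:-→d16:-→d17:-→d18:-→d19:-→d20:-→d21:-→d22:H6  best=H6
  add 67.14.0.0/16 -> H5 at depth 16

== LOOKUPS ==
["H2","H2","H2","H2","H2","H1","H2","H6","H2","H2","H2","H1","H2","H1","H6"]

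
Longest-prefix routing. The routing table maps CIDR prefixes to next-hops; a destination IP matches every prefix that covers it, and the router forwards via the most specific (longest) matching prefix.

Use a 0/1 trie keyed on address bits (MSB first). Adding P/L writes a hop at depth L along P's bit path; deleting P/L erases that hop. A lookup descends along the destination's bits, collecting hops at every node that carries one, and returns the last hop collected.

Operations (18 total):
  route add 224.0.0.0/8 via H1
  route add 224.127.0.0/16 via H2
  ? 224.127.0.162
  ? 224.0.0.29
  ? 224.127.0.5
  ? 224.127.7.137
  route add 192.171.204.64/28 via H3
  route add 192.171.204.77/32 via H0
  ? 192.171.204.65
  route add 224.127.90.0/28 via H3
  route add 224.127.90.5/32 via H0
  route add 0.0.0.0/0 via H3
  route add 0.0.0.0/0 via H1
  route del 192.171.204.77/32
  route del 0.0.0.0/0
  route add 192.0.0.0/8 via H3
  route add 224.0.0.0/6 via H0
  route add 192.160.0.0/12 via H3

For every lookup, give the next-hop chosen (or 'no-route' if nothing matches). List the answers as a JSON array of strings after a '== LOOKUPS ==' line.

Apply in order:
  add 224.0.0.0/8 -> H1 at depth 8
  add 224.127.0.0/16 -> H2 at depth 16
  lookup 224.127.0.162: bits 1110000001111111 walk d0:-→d1:-→d2:-→d3:-→d4:-→d5:-→d6:-→d7:-→d8:H1→d9:-→d10:-→d11:-→d12:-→d13:-→d14:-→d15:-→d16:H2 -> H2
  lookup 224.0.0.29: bits 111000000 walk d0:-→d1:-→d2:-→d3:-→d4:-→d5:-→d6:-→d7:-→d8:H1→d9:- -> H1
  lookup 224.127.0.5: bits 1110000001111111 walk d0:-→d1:-→d2:-→d3:-→d4:-→d5:-→d6:-→d7:-→d8:H1→d9:-→d10:-→d11:-→d12:-→d13:-→d14:-→d15:-→d16:H2 -> H2
  lookup 224.127.7.137: bits 1110000001111111 walk d0:-→d1:-→d2:-→d3:-→d4:-→d5:-→d6:-→d7:-→d8:H1→d9:-→d10:-→d11:-→d12:-→d13:-→d14:-→d15:-→d16:H2 -> H2
  add 192.171.204.64/28 -> H3 at depth 28
  add 192.171.204.77/32 -> H0 at depth 32
  lookup 192.171.204.65: bits 1100000010101011110011000100 walk d0:-→d1:-→d2:-→d3:-→d4:-→d5:-→d6:-→d7:-→d8:-→d9:-→d10:-→d11:-→d12:-→d13:-→d14:-→d15:-→d16:-→d17:-→d18:-→d19:-→d20:-→d21:-→d22:-→d23:-→d24:-→d25:-→d26:-→d27:-→d28:H3 -> H3
  add 224.127.90.0/28 -> H3 at depth 28
  add 224.127.90.5/32 -> H0 at depth 32
  add 0.0.0.0/0 -> H3 at depth 0
  add 0.0.0.0/0 -> H1 at depth 0
  - 192.171.204.77/32 clear@32
  - 0.0.0.0/0 clear@0
  add 192.0.0.0/8 -> H3 at depth 8
  add 224.0.0.0/6 -> H0 at depth 6
  add 192.160.0.0/12 -> H3 at depth 12

== LOOKUPS ==
["H2","H1","H2","H2","H3"]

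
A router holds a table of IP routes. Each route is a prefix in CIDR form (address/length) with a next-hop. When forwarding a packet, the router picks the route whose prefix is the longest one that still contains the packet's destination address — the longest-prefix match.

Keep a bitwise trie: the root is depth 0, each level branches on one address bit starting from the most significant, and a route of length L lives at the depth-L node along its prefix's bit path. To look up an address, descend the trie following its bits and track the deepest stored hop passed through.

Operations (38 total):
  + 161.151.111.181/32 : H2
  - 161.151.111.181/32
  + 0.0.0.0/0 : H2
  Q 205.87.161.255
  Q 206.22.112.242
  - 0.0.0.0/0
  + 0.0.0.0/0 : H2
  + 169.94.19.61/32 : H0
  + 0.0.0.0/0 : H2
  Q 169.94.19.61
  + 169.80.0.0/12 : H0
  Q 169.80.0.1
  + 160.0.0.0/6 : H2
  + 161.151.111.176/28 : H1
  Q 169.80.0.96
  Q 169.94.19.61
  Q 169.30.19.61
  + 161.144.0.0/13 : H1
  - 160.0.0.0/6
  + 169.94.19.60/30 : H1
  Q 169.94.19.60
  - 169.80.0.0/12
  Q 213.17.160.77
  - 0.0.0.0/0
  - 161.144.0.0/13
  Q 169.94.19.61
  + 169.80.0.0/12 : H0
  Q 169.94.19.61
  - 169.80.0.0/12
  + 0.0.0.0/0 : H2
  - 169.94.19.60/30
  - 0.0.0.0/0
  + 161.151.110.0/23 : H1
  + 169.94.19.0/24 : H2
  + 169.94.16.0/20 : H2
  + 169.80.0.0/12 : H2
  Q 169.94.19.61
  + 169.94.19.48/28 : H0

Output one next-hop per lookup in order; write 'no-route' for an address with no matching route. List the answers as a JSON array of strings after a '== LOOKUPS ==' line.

Process each operation:
  add 161.151.111.181/32 -> H2 at depth 32
  del 161.151.111.181/32 (clear depth 32)
  add 0.0.0.0/0 -> H2 at depth 0
  ? 205.87.161.255  path d0:H2→d1:-  best=H2
  ? 206.22.112.242  path d0:H2→d1:-  best=H2
  del 0.0.0.0/0 (clear depth 0)
  add 0.0.0.0/0 -> H2 at depth 0
  add 169.94.19.61/32 -> H0 at depth 32
  add 0.0.0.0/0 -> H2 at depth 0
  ? 169.94.19.61  path d0:H2→d1:-→d2:-→d3:-→d4:-→d5:-→d6:-→d7:-→d8:-→d9:-→d10:-→d11:-→d12:-→d13:-→d14:-→d15:-→d16:-→d17:-→d18:-→d19:-→d20:-→d21:-→d22:-→d23:-→d24:-→d25:-→d26:-→d27:-→d28:-→d29:-→d30:-→d31:-→d32:H0  best=H0
  add 169.80.0.0/12 -> H0 at depth 12
  ? 169.80.0.1  path d0:H2→d1:-→d2:-→d3:-→d4:-→d5:-→d6:-→d7:-→d8:-→d9:-→d10:-→d11:-→d12:H0  best=H0
  add 160.0.0.0/6 -> H2 at depth 6
  add 161.151.111.176/28 -> H1 at depth 28
  ? 169.80.0.96  path d0:H2→d1:-→d2:-→d3:-→d4:-→d5:-→d6:-→d7:-→d8:-→d9:-→d10:-→d11:-→d12:H0  best=H0
  ? 169.94.19.61  path d0:H2→d1:-→d2:-→d3:-→d4:-→d5:-→d6:-→d7:-→d8:-→d9:-→d10:-→d11:-→d12:H0→d13:-→d14:-→d15:-→d16:-→d17:-→d18:-→d19:-→d20:-→d21:-→d22:-→d23:-→d24:-→d25:-→d26:-→d27:-→d28:-→d29:-→d30:-→d31:-→d32:H0  best=H0
  ? 169.30.19.61  path d0:H2→d1:-→d2:-→d3:-→d4:-→d5:-→d6:-→d7:-→d8:-→d9:-  best=H2
  add 161.144.0.0/13 -> H1 at depth 13
  del 160.0.0.0/6 (clear depth 6)
  add 169.94.19.60/30 -> H1 at depth 30
  ? 169.94.19.60  path d0:H2→d1:-→d2:-→d3:-→d4:-→d5:-→d6:-→d7:-→d8:-→d9:-→d10:-→d11:-→d12:H0→d13:-→d14:-→d15:-→d16:-→d17:-→d18:-→d19:-→d20:-→d21:-→d22:-→d23:-→d24:-→d25:-→d26:-→d27:-→d28:-→d29:-→d30:H1→d31:-  best=H1
  del 169.80.0.0/12 (clear depth 12)
  ? 213.17.160.77  path d0:H2→d1:-  best=H2
  del 0.0.0.0/0 (clear depth 0)
  del 161.144.0.0/13 (clear depth 13)
  ? 169.94.19.61  path d0:-→d1:-→d2:-→d3:-→d4:-→d5:-→d6:-→d7:-→d8:-→d9:-→d10:-→d11:-→d12:-→d13:-→d14:-→d15:-→d16:-→d17:-→d18:-→d19:-→d20:-→d21:-→d22:-→d23:-→d24:-→d25:-→d26:-→d27:-→d28:-→d29:-→d30:H1→d31:-→d32:H0  best=H0
  add 169.80.0.0/12 -> H0 at depth 12
  ? 169.94.19.61  path d0:-→d1:-→d2:-→d3:-→d4:-→d5:-→d6:-→d7:-→d8:-→d9:-→d10:-→d11:-→d12:H0→d13:-→d14:-→d15:-→d16:-→d17:-→d18:-→d19:-→d20:-→d21:-→d22:-→d23:-→d24:-→d25:-→d26:-→d27:-→d28:-→d29:-→d30:H1→d31:-→d32:H0  best=H0
  del 169.80.0.0/12 (clear depth 12)
  add 0.0.0.0/0 -> H2 at depth 0
  del 169.94.19.60/30 (clear depth 30)
  del 0.0.0.0/0 (clear depth 0)
  add 161.151.110.0/23 -> H1 at depth 23
  add 169.94.19.0/24 -> H2 at depth 24
  add 169.94.16.0/20 -> H2 at depth 20
  add 169.80.0.0/12 -> H2 at depth 12
  ? 169.94.19.61  path d0:-→d1:-→d2:-→d3:-→d4:-→d5:-→d6:-→d7:-→d8:-→d9:-→d10:-→d11:-→d12:H2→d13:-→d14:-→d15:-→d16:-→d17:-→d18:-→d19:-→d20:H2→d21:-→d22:-→d23:-→d24:H2→d25:-→d26:-→d27:-→d28:-→d29:-→d30:-→d31:-→d32:H0  best=H0
  add 169.94.19.48/28 -> H0 at depth 28

== LOOKUPS ==
["H2","H2","H0","H0","H0","H0","H2","H1","H2","H0","H0","H0"]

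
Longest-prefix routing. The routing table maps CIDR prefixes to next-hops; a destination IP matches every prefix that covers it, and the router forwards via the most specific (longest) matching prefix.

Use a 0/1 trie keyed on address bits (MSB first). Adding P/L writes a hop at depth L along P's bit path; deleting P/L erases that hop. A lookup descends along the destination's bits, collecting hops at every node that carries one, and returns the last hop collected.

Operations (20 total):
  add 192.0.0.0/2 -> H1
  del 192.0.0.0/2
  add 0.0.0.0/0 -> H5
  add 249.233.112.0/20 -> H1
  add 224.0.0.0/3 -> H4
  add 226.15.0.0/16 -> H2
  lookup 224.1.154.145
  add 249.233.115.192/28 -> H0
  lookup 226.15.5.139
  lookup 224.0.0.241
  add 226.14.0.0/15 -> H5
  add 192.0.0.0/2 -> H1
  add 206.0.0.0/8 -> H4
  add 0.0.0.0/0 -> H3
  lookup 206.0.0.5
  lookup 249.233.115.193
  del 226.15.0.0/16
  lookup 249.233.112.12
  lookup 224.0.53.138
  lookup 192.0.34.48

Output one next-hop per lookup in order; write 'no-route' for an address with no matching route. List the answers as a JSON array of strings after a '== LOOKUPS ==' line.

Trace:
  add 192.0.0.0/2 -> H1 at depth 2
  - 192.0.0.0/2 clear@2
  add 0.0.0.0/0 -> H5 at depth 0
  add 249.233.112.0/20 -> H1 at depth 20
  add 224.0.0.0/3 -> H4 at depth 3
  add 226.15.0.0/16 -> H2 at depth 16
  ? 224.1.154.145  path d0:H5→d1:-→d2:-→d3:H4→d4:-→d5:-→d6:-  best=H4
  add 249.233.115.192/28 -> H0 at depth 28
  ? 226.15.5.139  path d0:H5→d1:-→d2:-→d3:H4→d4:-→d5:-→d6:-→d7:-→d8:-→d9:-→d10:-→d11:-→d12:-→d13:-→d14:-→d15:-→d16:H2  best=H2
  ? 224.0.0.241  path d0:H5→d1:-→d2:-→d3:H4→d4:-→d5:-→d6:-  best=H4
  add 226.14.0.0/15 -> H5 at depth 15
  add 192.0.0.0/2 -> H1 at depth 2
  add 206.0.0.0/8 -> H4 at depth 8
  add 0.0.0.0/0 -> H3 at depth 0
  ? 206.0.0.5  path d0:H3→d1:-→d2:H1→d3:-→d4:-→d5:-→d6:-→d7:-→d8:H4  best=H4
  ? 249.233.115.193  path d0:H3→d1:-→d2:H1→d3:H4→d4:-→d5:-→d6:-→d7:-→d8:-→d9:-→d10:-→d11:-→d12:-→d13:-→d14:-→d15:-→d16:-→d17:-→d18:-→d19:-→d20:H1→d21:-→d22:-→d23:-→d24:-→d25:-→d26:-→d27:-→d28:H0  best=H0
  - 226.15.0.0/16 clear@16
  ? 249.233.112.12  path d0:H3→d1:-→d2:H1→d3:H4→d4:-→d5:-→d6:-→d7:-→d8:-→d9:-→d10:-→d11:-→d12:-→d13:-→d14:-→d15:-→d16:-→d17:-→d18:-→d19:-→d20:H1→d21:-→d22:-  best=H1
  ? 224.0.53.138  path d0:H3→d1:-→d2:H1→d3:H4→d4:-→d5:-→d6:-  best=H4
  ? 192.0.34.48  path d0:H3→d1:-→d2:H1→d3:-→d4:-  best=H1

== LOOKUPS ==
["H4","H2","H4","H4","H0","H1","H4","H1"]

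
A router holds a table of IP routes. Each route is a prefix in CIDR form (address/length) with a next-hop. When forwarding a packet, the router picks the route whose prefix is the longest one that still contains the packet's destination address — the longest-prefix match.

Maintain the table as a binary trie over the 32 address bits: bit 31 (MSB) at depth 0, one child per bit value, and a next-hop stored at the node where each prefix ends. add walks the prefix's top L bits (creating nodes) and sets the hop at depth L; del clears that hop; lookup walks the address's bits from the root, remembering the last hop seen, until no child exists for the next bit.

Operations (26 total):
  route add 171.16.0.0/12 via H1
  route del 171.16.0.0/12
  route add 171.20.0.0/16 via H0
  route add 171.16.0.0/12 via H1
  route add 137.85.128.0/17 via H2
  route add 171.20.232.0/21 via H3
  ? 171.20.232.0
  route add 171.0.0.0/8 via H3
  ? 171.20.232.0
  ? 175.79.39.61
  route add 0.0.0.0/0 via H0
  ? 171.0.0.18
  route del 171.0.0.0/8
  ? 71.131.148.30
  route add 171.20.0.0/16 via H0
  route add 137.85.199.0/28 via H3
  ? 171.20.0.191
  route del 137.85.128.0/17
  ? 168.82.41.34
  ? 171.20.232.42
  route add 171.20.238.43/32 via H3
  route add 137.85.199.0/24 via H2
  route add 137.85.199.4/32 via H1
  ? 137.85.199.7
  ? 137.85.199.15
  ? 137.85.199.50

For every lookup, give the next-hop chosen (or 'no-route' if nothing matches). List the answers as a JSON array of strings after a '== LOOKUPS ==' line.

Apply in order:
  add 171.16.0.0/12 -> H1 at depth 12
  - 171.16.0.0/12 clear@12
  add 171.20.0.0/16 -> H0 at depth 16
  add 171.16.0.0/12 -> H1 at depth 12
  add 137.85.128.0/17 -> H2 at depth 17
  add 171.20.232.0/21 -> H3 at depth 21
  lookup 171.20.232.0: bits 101010110001010011101 walk d0:-→d1:-→d2:-→d3:-→d4:-→d5:-→d6:-→d7:-→d8:-→d9:-→d10:-→d11:-→d12:H1→d13:-→d14:-→d15:-→d16:H0→d17:-→d18:-→d19:-→d20:-→d21:H3 -> H3
  add 171.0.0.0/8 -> H3 at depth 8
  lookup 171.20.232.0: bits 101010110001010011101 walk d0:-→d1:-→d2:-→d3:-→d4:-→d5:-→d6:-→d7:-→d8:H3→d9:-→d10:-→d11:-→d12:H1→d13:-→d14:-→d15:-→d16:H0→d17:-→d18:-→d19:-→d20:-→d21:H3 -> H3
  lookup 175.79.39.61: bits 10101 walk d0:-→d1:-→d2:-→d3:-→d4:-→d5:- -> no-route
  add 0.0.0.0/0 -> H0 at depth 0
  lookup 171.0.0.18: bits 10101011000 walk d0:H0→d1:-→d2:-→d3:-→d4:-→d5:-→d6:-→d7:-→d8:H3→d9:-→d10:-→d11:- -> H3
  - 171.0.0.0/8 clear@8
  lookup 71.131.148.30: bits ε walk d0:H0 -> H0
  add 171.20.0.0/16 -> H0 at depth 16
  add 137.85.199.0/28 -> H3 at depth 28
  lookup 171.20.0.191: bits 1010101100010100 walk d0:H0→d1:-→d2:-→d3:-→d4:-→d5:-→d6:-→d7:-→d8:-→d9:-→d10:-→d11:-→d12:H1→d13:-→d14:-→d15:-→d16:H0 -> H0
  - 137.85.128.0/17 clear@17
  lookup 168.82.41.34: bits 101010 walk d0:H0→d1:-→d2:-→d3:-→d4:-→d5:-→d6:- -> H0
  lookup 171.20.232.42: bits 101010110001010011101 walk d0:H0→d1:-→d2:-→d3:-→d4:-→d5:-→d6:-→d7:-→d8:-→d9:-→d10:-→d11:-→d12:H1→d13:-→d14:-→d15:-→d16:H0→d17:-→d18:-→d19:-→d20:-→d21:H3 -> H3
  add 171.20.238.43/32 -> H3 at depth 32
  add 137.85.199.0/24 -> H2 at depth 24
  add 137.85.199.4/32 -> H1 at depth 32
  lookup 137.85.199.7: bits 100010010101010111000111000001 walk d0:H0→d1:-→d2:-→d3:-→d4:-→d5:-→d6:-→d7:-→d8:-→d9:-→d10:-→d11:-→d12:-→d13:-→d14:-→d15:-→d16:-→d17:-→d18:-→d19:-→d20:-→d21:-→d22:-→d23:-→d24:H2→d25:-→d26:-→d27:-→d28:H3→d29:-→d30:- -> H3
  lookup 137.85.199.15: bits 1000100101010101110001110000 walk d0:H0→d1:-→d2:-→d3:-→d4:-→d5:-→d6:-→d7:-→d8:-→d9:-→d10:-→d11:-→d12:-→d13:-→d14:-→d15:-→d16:-→d17:-→d18:-→d19:-→d20:-→d21:-→d22:-→d23:-→d24:H2→d25:-→d26:-→d27:-→d28:H3 -> H3
  lookup 137.85.199.50: bits 10001001010101011100011100 walk d0:H0→d1:-→d2:-→d3:-→d4:-→d5:-→d6:-→d7:-→d8:-→d9:-→d10:-→d11:-→d12:-→d13:-→d14:-→d15:-→d16:-→d17:-→d18:-→d19:-→d20:-→d21:-→d22:-→d23:-→d24:H2→d25:-→d26:- -> H2

== LOOKUPS ==
["H3","H3","no-route","H3","H0","H0","H0","H3","H3","H3","H2"]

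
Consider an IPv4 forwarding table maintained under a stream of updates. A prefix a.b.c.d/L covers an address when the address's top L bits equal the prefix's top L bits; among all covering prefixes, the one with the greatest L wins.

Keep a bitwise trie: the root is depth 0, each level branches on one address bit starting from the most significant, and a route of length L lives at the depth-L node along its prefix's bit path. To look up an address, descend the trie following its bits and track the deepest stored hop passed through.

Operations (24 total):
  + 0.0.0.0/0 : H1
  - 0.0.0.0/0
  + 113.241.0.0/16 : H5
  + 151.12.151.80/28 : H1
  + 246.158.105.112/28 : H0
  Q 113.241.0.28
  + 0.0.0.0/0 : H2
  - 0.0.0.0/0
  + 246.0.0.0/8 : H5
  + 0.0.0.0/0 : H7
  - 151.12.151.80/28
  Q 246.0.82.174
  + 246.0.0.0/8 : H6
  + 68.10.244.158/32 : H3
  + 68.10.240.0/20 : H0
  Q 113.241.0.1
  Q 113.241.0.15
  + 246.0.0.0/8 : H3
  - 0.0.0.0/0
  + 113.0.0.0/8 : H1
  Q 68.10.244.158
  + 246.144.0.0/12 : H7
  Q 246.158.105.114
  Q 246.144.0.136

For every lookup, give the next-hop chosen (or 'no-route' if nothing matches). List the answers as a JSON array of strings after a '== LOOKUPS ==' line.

Apply in order:
  + 0.0.0.0/0 (H1) depth=0
  del 0.0.0.0/0 (clear depth 0)
  + 113.241.0.0/16 (H5) depth=16
  + 151.12.151.80/28 (H1) depth=28
  + 246.158.105.112/28 (H0) depth=28
  Q 113.241.0.28: descend 0111000111110001 ; hops seen [H5] ; pick H5
  + 0.0.0.0/0 (H2) depth=0
  del 0.0.0.0/0 (clear depth 0)
  + 246.0.0.0/8 (H5) depth=8
  + 0.0.0.0/0 (H7) depth=0
  del 151.12.151.80/28 (clear depth 28)
  Q 246.0.82.174: descend 11110110 ; hops seen [H7,H5] ; pick H5
  + 246.0.0.0/8 (H6) depth=8
  + 68.10.244.158/32 (H3) depth=32
  + 68.10.240.0/20 (H0) depth=20
  Q 113.241.0.1: descend 0111000111110001 ; hops seen [H7,H5] ; pick H5
  Q 113.241.0.15: descend 0111000111110001 ; hops seen [H7,H5] ; pick H5
  + 246.0.0.0/8 (H3) depth=8
  del 0.0.0.0/0 (clear depth 0)
  + 113.0.0.0/8 (H1) depth=8
  Q 68.10.244.158: descend 01000100000010101111010010011110 ; hops seen [H0,H3] ; pick H3
  + 246.144.0.0/12 (H7) depth=12
  Q 246.158.105.114: descend 1111011010011110011010010111 ; hops seen [H3,H7,H0] ; pick H0
  Q 246.144.0.136: descend 111101101001 ; hops seen [H3,H7] ; pick H7

== LOOKUPS ==
["H5","H5","H5","H5","H3","H0","H7"]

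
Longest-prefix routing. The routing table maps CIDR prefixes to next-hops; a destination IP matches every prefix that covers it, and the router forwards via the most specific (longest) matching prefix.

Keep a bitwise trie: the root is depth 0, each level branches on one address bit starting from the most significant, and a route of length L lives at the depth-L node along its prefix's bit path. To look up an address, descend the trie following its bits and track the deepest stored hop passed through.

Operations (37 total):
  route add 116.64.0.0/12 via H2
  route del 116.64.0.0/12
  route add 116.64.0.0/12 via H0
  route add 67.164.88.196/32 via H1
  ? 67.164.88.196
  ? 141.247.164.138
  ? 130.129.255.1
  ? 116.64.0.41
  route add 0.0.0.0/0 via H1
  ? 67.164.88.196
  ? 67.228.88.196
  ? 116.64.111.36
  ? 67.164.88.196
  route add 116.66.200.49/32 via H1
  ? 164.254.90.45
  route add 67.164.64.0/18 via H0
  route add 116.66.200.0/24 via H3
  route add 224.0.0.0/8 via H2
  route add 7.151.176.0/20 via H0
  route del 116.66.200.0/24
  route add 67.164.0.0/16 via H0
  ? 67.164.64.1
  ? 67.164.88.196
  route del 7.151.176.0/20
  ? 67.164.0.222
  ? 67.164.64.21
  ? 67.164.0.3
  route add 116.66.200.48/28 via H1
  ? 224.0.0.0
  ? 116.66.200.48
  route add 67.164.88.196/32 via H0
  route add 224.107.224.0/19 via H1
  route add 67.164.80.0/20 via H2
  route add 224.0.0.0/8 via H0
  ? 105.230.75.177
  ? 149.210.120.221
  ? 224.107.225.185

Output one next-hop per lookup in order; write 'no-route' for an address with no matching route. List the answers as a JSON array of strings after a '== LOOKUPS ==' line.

Apply in order:
  add 116.64.0.0/12 -> H2 at depth 12
  del 116.64.0.0/12 (clear depth 12)
  add 116.64.0.0/12 -> H0 at depth 12
  add 67.164.88.196/32 -> H1 at depth 32
  lookup 67.164.88.196: bits 01000011101001000101100011000100 walk d0:-→d1:-→d2:-→d3:-→d4:-→d5:-→d6:-→d7:-→d8:-→d9:-→d10:-→d11:-→d12:-→d13:-→d14:-→d15:-→d16:-→d17:-→d18:-→d19:-→d20:-→d21:-→d22:-→d23:-→d24:-→d25:-→d26:-→d27:-→d28:-→d29:-→d30:-→d31:-→d32:H1 -> H1
  lookup 141.247.164.138: bits ε walk d0:- -> no-route
  lookup 130.129.255.1: bits ε walk d0:- -> no-route
  lookup 116.64.0.41: bits 011101000100 walk d0:-→d1:-→d2:-→d3:-→d4:-→d5:-→d6:-→d7:-→d8:-→d9:-→d10:-→d11:-→d12:H0 -> H0
  add 0.0.0.0/0 -> H1 at depth 0
  lookup 67.164.88.196: bits 01000011101001000101100011000100 walk d0:H1→d1:-→d2:-→d3:-→d4:-→d5:-→d6:-→d7:-→d8:-→d9:-→d10:-→d11:-→d12:-→d13:-→d14:-→d15:-→d16:-→d17:-→d18:-→d19:-→d20:-→d21:-→d22:-→d23:-→d24:-→d25:-→d26:-→d27:-→d28:-→d29:-→d30:-→d31:-→d32:H1 -> H1
  lookup 67.228.88.196: bits 010000111 walk d0:H1→d1:-→d2:-→d3:-→d4:-→d5:-→d6:-→d7:-→d8:-→d9:- -> H1
  lookup 116.64.111.36: bits 011101000100 walk d0:H1→d1:-→d2:-→d3:-→d4:-→d5:-→d6:-→d7:-→d8:-→d9:-→d10:-→d11:-→d12:H0 -> H0
  lookup 67.164.88.196: bits 01000011101001000101100011000100 walk d0:H1→d1:-→d2:-→d3:-→d4:-→d5:-→d6:-→d7:-→d8:-→d9:-→d10:-→d11:-→d12:-→d13:-→d14:-→d15:-→d16:-→d17:-→d18:-→d19:-→d20:-→d21:-→d22:-→d23:-→d24:-→d25:-→d26:-→d27:-→d28:-→d29:-→d30:-→d31:-→d32:H1 -> H1
  add 116.66.200.49/32 -> H1 at depth 32
  lookup 164.254.90.45: bits ε walk d0:H1 -> H1
  add 67.164.64.0/18 -> H0 at depth 18
  add 116.66.200.0/24 -> H3 at depth 24
  add 224.0.0.0/8 -> H2 at depth 8
  add 7.151.176.0/20 -> H0 at depth 20
  del 116.66.200.0/24 (clear depth 24)
  add 67.164.0.0/16 -> H0 at depth 16
  lookup 67.164.64.1: bits 0100001110100100010 walk d0:H1→d1:-→d2:-→d3:-→d4:-→d5:-→d6:-→d7:-→d8:-→d9:-→d10:-→d11:-→d12:-→d13:-→d14:-→d15:-→d16:H0→d17:-→d18:H0→d19:- -> H0
  lookup 67.164.88.196: bits 01000011101001000101100011000100 walk d0:H1→d1:-→d2:-→d3:-→d4:-→d5:-→d6:-→d7:-→d8:-→d9:-→d10:-→d11:-→d12:-→d13:-→d14:-→d15:-→d16:H0→d17:-→d18:H0→d19:-→d20:-→d21:-→d22:-→d23:-→d24:-→d25:-→d26:-→d27:-→d28:-→d29:-→d30:-→d31:-→d32:H1 -> H1
  del 7.151.176.0/20 (clear depth 20)
  lookup 67.164.0.222: bits 01000011101001000 walk d0:H1→d1:-→d2:-→d3:-→d4:-→d5:-→d6:-→d7:-→d8:-→d9:-→d10:-→d11:-→d12:-→d13:-→d14:-→d15:-→d16:H0→d17:- -> H0
  lookup 67.164.64.21: bits 0100001110100100010 walk d0:H1→d1:-→d2:-→d3:-→d4:-→d5:-→d6:-→d7:-→d8:-→d9:-→d10:-→d11:-→d12:-→d13:-→d14:-→d15:-→d16:H0→d17:-→d18:H0→d19:- -> H0
  lookup 67.164.0.3: bits 01000011101001000 walk d0:H1→d1:-→d2:-→d3:-→d4:-→d5:-→d6:-→d7:-→d8:-→d9:-→d10:-→d11:-→d12:-→d13:-→d14:-→d15:-→d16:H0→d17:- -> H0
  add 116.66.200.48/28 -> H1 at depth 28
  lookup 224.0.0.0: bits 11100000 walk d0:H1→d1:-→d2:-→d3:-→d4:-→d5:-→d6:-→d7:-→d8:H2 -> H2
  lookup 116.66.200.48: bits 0111010001000010110010000011000 walk d0:H1→d1:-→d2:-→d3:-→d4:-→d5:-→d6:-→d7:-→d8:-→d9:-→d10:-→d11:-→d12:H0→d13:-→d14:-→d15:-→d16:-→d17:-→d18:-→d19:-→d20:-→d21:-→d22:-→d23:-→d24:-→d25:-→d26:-→d27:-→d28:H1→d29:-→d30:-→d31:- -> H1
  add 67.164.88.196/32 -> H0 at depth 32
  add 224.107.224.0/19 -> H1 at depth 19
  add 67.164.80.0/20 -> H2 at depth 20
  add 224.0.0.0/8 -> H0 at depth 8
  lookup 105.230.75.177: bits 011 walk d0:H1→d1:-→d2:-→d3:- -> H1
  lookup 149.210.120.221: bits 1 walk d0:H1→d1:- -> H1
  lookup 224.107.225.185: bits 1110000001101011111 walk d0:H1→d1:-→d2:-→d3:-→d4:-→d5:-→d6:-→d7:-→d8:H0→d9:-→d10:-→d11:-→d12:-→d13:-→d14:-→d15:-→d16:-→d17:-→d18:-→d19:H1 -> H1

== LOOKUPS ==
["H1","no-route","no-route","H0","H1","H1","H0","H1","H1","H0","H1","H0","H0","H0","H2","H1","H1","H1","H1"]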